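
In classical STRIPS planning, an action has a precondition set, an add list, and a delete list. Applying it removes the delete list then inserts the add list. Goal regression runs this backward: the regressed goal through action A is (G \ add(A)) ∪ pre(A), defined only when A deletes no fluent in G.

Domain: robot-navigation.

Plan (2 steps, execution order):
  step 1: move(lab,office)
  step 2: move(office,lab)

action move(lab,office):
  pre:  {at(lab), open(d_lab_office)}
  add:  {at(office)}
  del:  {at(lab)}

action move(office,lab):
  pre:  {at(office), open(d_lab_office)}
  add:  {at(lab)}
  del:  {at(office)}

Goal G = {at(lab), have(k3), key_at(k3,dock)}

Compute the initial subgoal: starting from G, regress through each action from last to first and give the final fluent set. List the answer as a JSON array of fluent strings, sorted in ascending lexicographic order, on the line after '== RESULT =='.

Regress step by step:
  through step 2 (move(office,lab)): drop {at(lab)}, keep {have(k3), key_at(k3,dock)}, require {at(office), open(d_lab_office)}
    → {at(office), have(k3), key_at(k3,dock), open(d_lab_office)}
  through step 1 (move(lab,office)): drop {at(office)}, keep {have(k3), key_at(k3,dock), open(d_lab_office)}, require {at(lab), open(d_lab_office)}
    → {at(lab), have(k3), key_at(k3,dock), open(d_lab_office)}

== RESULT ==
["at(lab)", "have(k3)", "key_at(k3,dock)", "open(d_lab_office)"]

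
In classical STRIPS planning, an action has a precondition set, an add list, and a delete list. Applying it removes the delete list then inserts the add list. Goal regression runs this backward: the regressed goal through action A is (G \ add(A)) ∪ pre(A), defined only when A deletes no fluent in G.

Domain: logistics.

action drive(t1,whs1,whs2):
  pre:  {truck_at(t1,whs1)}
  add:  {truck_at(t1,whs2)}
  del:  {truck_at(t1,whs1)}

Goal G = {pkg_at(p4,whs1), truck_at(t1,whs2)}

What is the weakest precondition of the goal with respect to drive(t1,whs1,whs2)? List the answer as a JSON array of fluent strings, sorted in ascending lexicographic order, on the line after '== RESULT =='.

Compute (G \ add) ∪ pre:
  G ∩ del = {}  (empty — regression defined)
  G \ add = {pkg_at(p4,whs1), truck_at(t1,whs2)} \ {truck_at(t1,whs2)} = {pkg_at(p4,whs1)}
  ∪ pre   = {pkg_at(p4,whs1)} ∪ {truck_at(t1,whs1)}
          = {pkg_at(p4,whs1), truck_at(t1,whs1)}

== RESULT ==
["pkg_at(p4,whs1)", "truck_at(t1,whs1)"]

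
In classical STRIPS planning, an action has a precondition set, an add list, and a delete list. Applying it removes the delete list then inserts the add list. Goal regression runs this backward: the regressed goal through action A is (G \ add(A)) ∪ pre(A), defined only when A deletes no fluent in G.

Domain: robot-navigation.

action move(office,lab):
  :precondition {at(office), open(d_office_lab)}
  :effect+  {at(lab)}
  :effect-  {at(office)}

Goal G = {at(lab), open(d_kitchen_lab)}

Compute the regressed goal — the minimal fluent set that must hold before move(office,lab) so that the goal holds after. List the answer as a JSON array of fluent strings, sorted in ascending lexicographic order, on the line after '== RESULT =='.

Compute (G \ add) ∪ pre:
  G ∩ del = {}  (empty — regression defined)
  G \ add = {at(lab), open(d_kitchen_lab)} \ {at(lab)} = {open(d_kitchen_lab)}
  ∪ pre   = {open(d_kitchen_lab)} ∪ {at(office), open(d_office_lab)}
          = {at(office), open(d_kitchen_lab), open(d_office_lab)}

== RESULT ==
["at(office)", "open(d_kitchen_lab)", "open(d_office_lab)"]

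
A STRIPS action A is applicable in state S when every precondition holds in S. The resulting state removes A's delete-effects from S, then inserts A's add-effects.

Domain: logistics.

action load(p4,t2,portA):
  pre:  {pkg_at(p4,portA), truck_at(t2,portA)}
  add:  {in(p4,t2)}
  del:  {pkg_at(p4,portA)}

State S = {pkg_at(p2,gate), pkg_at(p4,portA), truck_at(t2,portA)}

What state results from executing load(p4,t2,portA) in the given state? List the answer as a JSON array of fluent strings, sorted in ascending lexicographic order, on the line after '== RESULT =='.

Progress:
  pre ⊆ S: {pkg_at(p4,portA), truck_at(t2,portA)} ⊆ S  — applicable
  S \ del = {pkg_at(p2,gate), truck_at(t2,portA)}
  ∪ add   = {in(p4,t2), pkg_at(p2,gate), truck_at(t2,portA)}

== RESULT ==
["in(p4,t2)", "pkg_at(p2,gate)", "truck_at(t2,portA)"]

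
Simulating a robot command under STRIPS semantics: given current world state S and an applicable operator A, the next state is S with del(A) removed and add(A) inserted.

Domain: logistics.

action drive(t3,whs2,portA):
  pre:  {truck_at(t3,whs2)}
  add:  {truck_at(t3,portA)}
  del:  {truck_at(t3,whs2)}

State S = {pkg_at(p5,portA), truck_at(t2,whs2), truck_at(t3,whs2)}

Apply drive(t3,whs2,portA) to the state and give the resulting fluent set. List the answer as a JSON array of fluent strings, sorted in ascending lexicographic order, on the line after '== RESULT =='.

Compute (S \ del) ∪ add:
  pre ⊆ S: {truck_at(t3,whs2)} ⊆ S  — applicable
  S \ del = {pkg_at(p5,portA), truck_at(t2,whs2)}
  ∪ add   = {pkg_at(p5,portA), truck_at(t2,whs2), truck_at(t3,portA)}

== RESULT ==
["pkg_at(p5,portA)", "truck_at(t2,whs2)", "truck_at(t3,portA)"]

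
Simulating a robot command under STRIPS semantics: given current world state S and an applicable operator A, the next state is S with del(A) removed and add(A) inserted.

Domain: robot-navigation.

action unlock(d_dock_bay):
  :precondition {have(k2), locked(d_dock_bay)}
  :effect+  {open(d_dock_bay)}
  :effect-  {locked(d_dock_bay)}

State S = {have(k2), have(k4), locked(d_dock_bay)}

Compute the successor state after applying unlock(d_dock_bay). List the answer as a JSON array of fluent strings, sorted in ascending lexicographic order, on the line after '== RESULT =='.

Compute (S \ del) ∪ add:
  pre ⊆ S: {have(k2), locked(d_dock_bay)} ⊆ S  — applicable
  S \ del = {have(k2), have(k4)}
  ∪ add   = {have(k2), have(k4), open(d_dock_bay)}

== RESULT ==
["have(k2)", "have(k4)", "open(d_dock_bay)"]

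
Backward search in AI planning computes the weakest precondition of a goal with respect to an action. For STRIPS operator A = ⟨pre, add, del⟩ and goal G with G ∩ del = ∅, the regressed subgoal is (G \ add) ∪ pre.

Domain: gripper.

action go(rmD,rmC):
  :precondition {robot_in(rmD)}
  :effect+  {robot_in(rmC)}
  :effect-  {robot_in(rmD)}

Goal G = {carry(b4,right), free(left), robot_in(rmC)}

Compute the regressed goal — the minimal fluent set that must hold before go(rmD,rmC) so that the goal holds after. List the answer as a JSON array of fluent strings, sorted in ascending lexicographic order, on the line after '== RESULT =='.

Compute (G \ add) ∪ pre:
  G ∩ del = {}  (empty — regression defined)
  G \ add = {carry(b4,right), free(left), robot_in(rmC)} \ {robot_in(rmC)} = {carry(b4,right), free(left)}
  ∪ pre   = {carry(b4,right), free(left)} ∪ {robot_in(rmD)}
          = {carry(b4,right), free(left), robot_in(rmD)}

== RESULT ==
["carry(b4,right)", "free(left)", "robot_in(rmD)"]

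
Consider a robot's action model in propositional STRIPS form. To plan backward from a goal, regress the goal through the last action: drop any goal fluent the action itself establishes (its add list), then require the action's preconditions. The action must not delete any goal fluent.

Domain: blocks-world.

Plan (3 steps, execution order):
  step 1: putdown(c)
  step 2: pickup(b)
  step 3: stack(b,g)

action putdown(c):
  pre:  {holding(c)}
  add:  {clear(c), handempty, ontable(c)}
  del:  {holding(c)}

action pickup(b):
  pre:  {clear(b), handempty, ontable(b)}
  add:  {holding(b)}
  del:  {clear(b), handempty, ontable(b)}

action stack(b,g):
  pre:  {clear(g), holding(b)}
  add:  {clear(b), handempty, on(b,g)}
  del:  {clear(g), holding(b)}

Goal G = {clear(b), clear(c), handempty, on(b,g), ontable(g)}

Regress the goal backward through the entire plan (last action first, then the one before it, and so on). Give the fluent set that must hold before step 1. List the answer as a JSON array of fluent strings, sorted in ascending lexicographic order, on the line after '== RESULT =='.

Regress step by step:
  through step 3 (stack(b,g)): drop {clear(b), handempty, on(b,g)}, keep {clear(c), ontable(g)}, require {clear(g), holding(b)}
    → {clear(c), clear(g), holding(b), ontable(g)}
  through step 2 (pickup(b)): drop {holding(b)}, keep {clear(c), clear(g), ontable(g)}, require {clear(b), handempty, ontable(b)}
    → {clear(b), clear(c), clear(g), handempty, ontable(b), ontable(g)}
  through step 1 (putdown(c)): drop {clear(c), handempty}, keep {clear(b), clear(g), ontable(b), ontable(g)}, require {holding(c)}
    → {clear(b), clear(g), holding(c), ontable(b), ontable(g)}

== RESULT ==
["clear(b)", "clear(g)", "holding(c)", "ontable(b)", "ontable(g)"]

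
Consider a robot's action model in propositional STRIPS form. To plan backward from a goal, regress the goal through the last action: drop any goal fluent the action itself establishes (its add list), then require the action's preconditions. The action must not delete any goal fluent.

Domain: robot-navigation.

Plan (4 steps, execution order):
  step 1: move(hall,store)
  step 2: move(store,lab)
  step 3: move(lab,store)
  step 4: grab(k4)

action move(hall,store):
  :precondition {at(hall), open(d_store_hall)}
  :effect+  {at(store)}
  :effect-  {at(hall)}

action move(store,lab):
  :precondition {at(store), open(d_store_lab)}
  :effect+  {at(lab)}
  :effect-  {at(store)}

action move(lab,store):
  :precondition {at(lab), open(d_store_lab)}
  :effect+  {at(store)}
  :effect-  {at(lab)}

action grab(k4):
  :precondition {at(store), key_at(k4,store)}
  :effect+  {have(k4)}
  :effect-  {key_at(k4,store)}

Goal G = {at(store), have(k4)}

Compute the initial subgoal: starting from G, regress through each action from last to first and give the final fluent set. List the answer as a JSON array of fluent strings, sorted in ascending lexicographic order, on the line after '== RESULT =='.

Regress step by step:
  through step 4 (grab(k4)): drop {have(k4)}, keep {at(store)}, require {at(store), key_at(k4,store)}
    → {at(store), key_at(k4,store)}
  through step 3 (move(lab,store)): drop {at(store)}, keep {key_at(k4,store)}, require {at(lab), open(d_store_lab)}
    → {at(lab), key_at(k4,store), open(d_store_lab)}
  through step 2 (move(store,lab)): drop {at(lab)}, keep {key_at(k4,store), open(d_store_lab)}, require {at(store), open(d_store_lab)}
    → {at(store), key_at(k4,store), open(d_store_lab)}
  through step 1 (move(hall,store)): drop {at(store)}, keep {key_at(k4,store), open(d_store_lab)}, require {at(hall), open(d_store_hall)}
    → {at(hall), key_at(k4,store), open(d_store_hall), open(d_store_lab)}

== RESULT ==
["at(hall)", "key_at(k4,store)", "open(d_store_hall)", "open(d_store_lab)"]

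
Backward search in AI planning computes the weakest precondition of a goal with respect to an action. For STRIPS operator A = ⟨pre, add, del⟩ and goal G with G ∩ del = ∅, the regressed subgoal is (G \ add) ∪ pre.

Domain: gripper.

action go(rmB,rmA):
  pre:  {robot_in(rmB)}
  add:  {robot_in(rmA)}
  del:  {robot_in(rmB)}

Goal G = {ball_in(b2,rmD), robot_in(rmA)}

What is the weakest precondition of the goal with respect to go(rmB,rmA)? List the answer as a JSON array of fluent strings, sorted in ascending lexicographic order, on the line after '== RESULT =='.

Regress:
  G ∩ del = {}  (empty — regression defined)
  G \ add = {ball_in(b2,rmD), robot_in(rmA)} \ {robot_in(rmA)} = {ball_in(b2,rmD)}
  ∪ pre   = {ball_in(b2,rmD)} ∪ {robot_in(rmB)}
          = {ball_in(b2,rmD), robot_in(rmB)}

== RESULT ==
["ball_in(b2,rmD)", "robot_in(rmB)"]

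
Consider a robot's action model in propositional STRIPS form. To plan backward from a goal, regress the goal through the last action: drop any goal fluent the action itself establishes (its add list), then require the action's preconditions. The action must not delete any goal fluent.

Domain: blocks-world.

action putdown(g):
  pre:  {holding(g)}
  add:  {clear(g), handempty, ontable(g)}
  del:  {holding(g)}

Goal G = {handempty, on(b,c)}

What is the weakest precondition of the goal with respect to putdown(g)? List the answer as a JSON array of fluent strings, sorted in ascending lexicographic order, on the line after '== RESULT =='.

Compute (G \ add) ∪ pre:
  G ∩ del = {}  (empty — regression defined)
  G \ add = {handempty, on(b,c)} \ {clear(g), handempty, ontable(g)} = {on(b,c)}
  ∪ pre   = {on(b,c)} ∪ {holding(g)}
          = {holding(g), on(b,c)}

== RESULT ==
["holding(g)", "on(b,c)"]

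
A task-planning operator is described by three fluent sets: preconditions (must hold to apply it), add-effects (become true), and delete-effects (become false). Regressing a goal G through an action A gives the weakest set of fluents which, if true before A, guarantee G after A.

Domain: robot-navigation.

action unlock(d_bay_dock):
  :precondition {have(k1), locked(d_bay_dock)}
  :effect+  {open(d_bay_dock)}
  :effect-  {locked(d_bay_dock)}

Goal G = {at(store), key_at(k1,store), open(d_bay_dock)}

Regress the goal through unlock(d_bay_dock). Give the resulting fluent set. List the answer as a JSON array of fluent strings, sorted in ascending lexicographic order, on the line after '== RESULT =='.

Compute (G \ add) ∪ pre:
  G ∩ del = {}  (empty — regression defined)
  G \ add = {at(store), key_at(k1,store), open(d_bay_dock)} \ {open(d_bay_dock)} = {at(store), key_at(k1,store)}
  ∪ pre   = {at(store), key_at(k1,store)} ∪ {have(k1), locked(d_bay_dock)}
          = {at(store), have(k1), key_at(k1,store), locked(d_bay_dock)}

== RESULT ==
["at(store)", "have(k1)", "key_at(k1,store)", "locked(d_bay_dock)"]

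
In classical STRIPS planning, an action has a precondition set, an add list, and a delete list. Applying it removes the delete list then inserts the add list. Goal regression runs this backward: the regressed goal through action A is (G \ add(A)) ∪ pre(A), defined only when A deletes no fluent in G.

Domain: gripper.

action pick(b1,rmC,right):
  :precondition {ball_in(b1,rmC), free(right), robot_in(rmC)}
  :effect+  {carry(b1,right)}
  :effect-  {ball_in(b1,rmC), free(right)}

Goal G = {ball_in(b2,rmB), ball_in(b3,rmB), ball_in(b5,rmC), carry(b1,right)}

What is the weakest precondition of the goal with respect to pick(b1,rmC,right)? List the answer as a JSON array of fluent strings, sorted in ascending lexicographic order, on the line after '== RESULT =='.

Regress:
  G ∩ del = {}  (empty — regression defined)
  G \ add = {ball_in(b2,rmB), ball_in(b3,rmB), ball_in(b5,rmC), carry(b1,right)} \ {carry(b1,right)} = {ball_in(b2,rmB), ball_in(b3,rmB), ball_in(b5,rmC)}
  ∪ pre   = {ball_in(b2,rmB), ball_in(b3,rmB), ball_in(b5,rmC)} ∪ {ball_in(b1,rmC), free(right), robot_in(rmC)}
          = {ball_in(b1,rmC), ball_in(b2,rmB), ball_in(b3,rmB), ball_in(b5,rmC), free(right), robot_in(rmC)}

== RESULT ==
["ball_in(b1,rmC)", "ball_in(b2,rmB)", "ball_in(b3,rmB)", "ball_in(b5,rmC)", "free(right)", "robot_in(rmC)"]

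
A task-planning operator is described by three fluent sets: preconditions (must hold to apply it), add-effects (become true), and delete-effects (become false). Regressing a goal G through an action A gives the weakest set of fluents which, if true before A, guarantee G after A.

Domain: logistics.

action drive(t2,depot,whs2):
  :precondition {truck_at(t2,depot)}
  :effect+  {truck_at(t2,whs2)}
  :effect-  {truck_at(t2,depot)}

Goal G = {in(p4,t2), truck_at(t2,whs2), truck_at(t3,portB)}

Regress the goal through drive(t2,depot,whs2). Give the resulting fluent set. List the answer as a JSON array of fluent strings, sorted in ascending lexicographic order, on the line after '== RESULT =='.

Compute (G \ add) ∪ pre:
  G ∩ del = {}  (empty — regression defined)
  G \ add = {in(p4,t2), truck_at(t2,whs2), truck_at(t3,portB)} \ {truck_at(t2,whs2)} = {in(p4,t2), truck_at(t3,portB)}
  ∪ pre   = {in(p4,t2), truck_at(t3,portB)} ∪ {truck_at(t2,depot)}
          = {in(p4,t2), truck_at(t2,depot), truck_at(t3,portB)}

== RESULT ==
["in(p4,t2)", "truck_at(t2,depot)", "truck_at(t3,portB)"]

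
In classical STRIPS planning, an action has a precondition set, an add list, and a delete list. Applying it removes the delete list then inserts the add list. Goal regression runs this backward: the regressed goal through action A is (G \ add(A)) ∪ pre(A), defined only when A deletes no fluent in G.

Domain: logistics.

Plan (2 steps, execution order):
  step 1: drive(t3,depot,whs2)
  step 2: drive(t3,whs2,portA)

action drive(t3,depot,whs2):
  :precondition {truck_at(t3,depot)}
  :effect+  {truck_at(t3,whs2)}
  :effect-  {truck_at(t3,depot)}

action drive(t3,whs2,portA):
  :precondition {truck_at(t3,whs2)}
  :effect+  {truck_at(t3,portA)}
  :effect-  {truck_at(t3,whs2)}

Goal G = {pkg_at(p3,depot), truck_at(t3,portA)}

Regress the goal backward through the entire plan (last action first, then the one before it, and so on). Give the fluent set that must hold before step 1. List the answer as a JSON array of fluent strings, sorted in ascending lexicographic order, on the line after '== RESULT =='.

Regress step by step:
  through step 2 (drive(t3,whs2,portA)): drop {truck_at(t3,portA)}, keep {pkg_at(p3,depot)}, require {truck_at(t3,whs2)}
    → {pkg_at(p3,depot), truck_at(t3,whs2)}
  through step 1 (drive(t3,depot,whs2)): drop {truck_at(t3,whs2)}, keep {pkg_at(p3,depot)}, require {truck_at(t3,depot)}
    → {pkg_at(p3,depot), truck_at(t3,depot)}

== RESULT ==
["pkg_at(p3,depot)", "truck_at(t3,depot)"]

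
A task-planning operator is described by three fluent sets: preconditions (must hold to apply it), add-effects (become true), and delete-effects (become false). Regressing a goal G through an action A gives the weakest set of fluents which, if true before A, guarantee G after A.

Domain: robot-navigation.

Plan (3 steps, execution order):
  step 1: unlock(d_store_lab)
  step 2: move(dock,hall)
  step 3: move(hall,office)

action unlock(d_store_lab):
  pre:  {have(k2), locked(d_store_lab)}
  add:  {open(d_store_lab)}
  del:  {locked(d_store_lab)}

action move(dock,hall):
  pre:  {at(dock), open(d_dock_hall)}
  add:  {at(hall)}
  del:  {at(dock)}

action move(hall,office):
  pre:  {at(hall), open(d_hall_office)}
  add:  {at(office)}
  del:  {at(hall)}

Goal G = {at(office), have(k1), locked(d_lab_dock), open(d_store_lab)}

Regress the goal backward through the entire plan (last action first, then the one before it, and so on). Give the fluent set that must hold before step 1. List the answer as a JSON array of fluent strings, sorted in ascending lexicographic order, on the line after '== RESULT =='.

Work backward from the goal:
  through step 3 (move(hall,office)): drop {at(office)}, keep {have(k1), locked(d_lab_dock), open(d_store_lab)}, require {at(hall), open(d_hall_office)}
    → {at(hall), have(k1), locked(d_lab_dock), open(d_hall_office), open(d_store_lab)}
  through step 2 (move(dock,hall)): drop {at(hall)}, keep {have(k1), locked(d_lab_dock), open(d_hall_office), open(d_store_lab)}, require {at(dock), open(d_dock_hall)}
    → {at(dock), have(k1), locked(d_lab_dock), open(d_dock_hall), open(d_hall_office), open(d_store_lab)}
  through step 1 (unlock(d_store_lab)): drop {open(d_store_lab)}, keep {at(dock), have(k1), locked(d_lab_dock), open(d_dock_hall), open(d_hall_office)}, require {have(k2), locked(d_store_lab)}
    → {at(dock), have(k1), have(k2), locked(d_lab_dock), locked(d_store_lab), open(d_dock_hall), open(d_hall_office)}

== RESULT ==
["at(dock)", "have(k1)", "have(k2)", "locked(d_lab_dock)", "locked(d_store_lab)", "open(d_dock_hall)", "open(d_hall_office)"]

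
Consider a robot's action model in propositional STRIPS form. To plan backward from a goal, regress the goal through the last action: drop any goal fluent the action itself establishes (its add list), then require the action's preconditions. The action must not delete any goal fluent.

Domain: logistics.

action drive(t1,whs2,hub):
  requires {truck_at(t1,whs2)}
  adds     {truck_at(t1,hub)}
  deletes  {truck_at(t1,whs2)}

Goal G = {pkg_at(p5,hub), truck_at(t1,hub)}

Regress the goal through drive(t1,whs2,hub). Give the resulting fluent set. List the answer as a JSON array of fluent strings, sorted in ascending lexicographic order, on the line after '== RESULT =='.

Regress:
  G ∩ del = {}  (empty — regression defined)
  G \ add = {pkg_at(p5,hub), truck_at(t1,hub)} \ {truck_at(t1,hub)} = {pkg_at(p5,hub)}
  ∪ pre   = {pkg_at(p5,hub)} ∪ {truck_at(t1,whs2)}
          = {pkg_at(p5,hub), truck_at(t1,whs2)}

== RESULT ==
["pkg_at(p5,hub)", "truck_at(t1,whs2)"]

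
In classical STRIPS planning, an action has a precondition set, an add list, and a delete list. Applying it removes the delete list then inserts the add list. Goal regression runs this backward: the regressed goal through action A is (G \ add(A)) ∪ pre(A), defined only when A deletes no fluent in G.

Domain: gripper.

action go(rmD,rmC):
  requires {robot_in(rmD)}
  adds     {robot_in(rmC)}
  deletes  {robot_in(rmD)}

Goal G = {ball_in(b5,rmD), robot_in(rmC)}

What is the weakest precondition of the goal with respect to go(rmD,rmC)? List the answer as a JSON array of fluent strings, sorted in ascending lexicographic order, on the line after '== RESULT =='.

Regress:
  G ∩ del = {}  (empty — regression defined)
  G \ add = {ball_in(b5,rmD), robot_in(rmC)} \ {robot_in(rmC)} = {ball_in(b5,rmD)}
  ∪ pre   = {ball_in(b5,rmD)} ∪ {robot_in(rmD)}
          = {ball_in(b5,rmD), robot_in(rmD)}

== RESULT ==
["ball_in(b5,rmD)", "robot_in(rmD)"]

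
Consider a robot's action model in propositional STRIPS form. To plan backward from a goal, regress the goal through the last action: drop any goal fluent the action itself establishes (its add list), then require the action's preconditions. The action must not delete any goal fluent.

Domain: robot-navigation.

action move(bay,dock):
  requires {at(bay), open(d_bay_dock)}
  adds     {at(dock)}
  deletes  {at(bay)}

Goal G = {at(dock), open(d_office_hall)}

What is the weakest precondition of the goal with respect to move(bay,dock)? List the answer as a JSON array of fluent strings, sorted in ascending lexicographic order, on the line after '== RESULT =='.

Regress:
  G ∩ del = {}  (empty — regression defined)
  G \ add = {at(dock), open(d_office_hall)} \ {at(dock)} = {open(d_office_hall)}
  ∪ pre   = {open(d_office_hall)} ∪ {at(bay), open(d_bay_dock)}
          = {at(bay), open(d_bay_dock), open(d_office_hall)}

== RESULT ==
["at(bay)", "open(d_bay_dock)", "open(d_office_hall)"]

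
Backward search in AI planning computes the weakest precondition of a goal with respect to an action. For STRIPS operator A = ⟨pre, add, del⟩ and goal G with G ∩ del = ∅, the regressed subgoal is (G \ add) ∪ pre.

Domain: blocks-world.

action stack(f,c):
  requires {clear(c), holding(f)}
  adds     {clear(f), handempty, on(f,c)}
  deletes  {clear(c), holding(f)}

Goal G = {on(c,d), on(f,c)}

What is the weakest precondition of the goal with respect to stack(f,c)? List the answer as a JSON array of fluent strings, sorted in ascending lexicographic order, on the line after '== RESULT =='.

Regress:
  G ∩ del = {}  (empty — regression defined)
  G \ add = {on(c,d), on(f,c)} \ {clear(f), handempty, on(f,c)} = {on(c,d)}
  ∪ pre   = {on(c,d)} ∪ {clear(c), holding(f)}
          = {clear(c), holding(f), on(c,d)}

== RESULT ==
["clear(c)", "holding(f)", "on(c,d)"]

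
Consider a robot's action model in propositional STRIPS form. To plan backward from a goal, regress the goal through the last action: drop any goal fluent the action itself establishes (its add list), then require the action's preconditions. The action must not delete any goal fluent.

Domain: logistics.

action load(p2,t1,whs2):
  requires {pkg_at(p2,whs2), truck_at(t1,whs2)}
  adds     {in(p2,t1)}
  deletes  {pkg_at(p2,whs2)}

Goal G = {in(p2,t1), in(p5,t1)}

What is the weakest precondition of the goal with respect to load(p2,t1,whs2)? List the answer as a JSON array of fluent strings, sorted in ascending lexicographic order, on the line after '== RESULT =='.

Compute (G \ add) ∪ pre:
  G ∩ del = {}  (empty — regression defined)
  G \ add = {in(p2,t1), in(p5,t1)} \ {in(p2,t1)} = {in(p5,t1)}
  ∪ pre   = {in(p5,t1)} ∪ {pkg_at(p2,whs2), truck_at(t1,whs2)}
          = {in(p5,t1), pkg_at(p2,whs2), truck_at(t1,whs2)}

== RESULT ==
["in(p5,t1)", "pkg_at(p2,whs2)", "truck_at(t1,whs2)"]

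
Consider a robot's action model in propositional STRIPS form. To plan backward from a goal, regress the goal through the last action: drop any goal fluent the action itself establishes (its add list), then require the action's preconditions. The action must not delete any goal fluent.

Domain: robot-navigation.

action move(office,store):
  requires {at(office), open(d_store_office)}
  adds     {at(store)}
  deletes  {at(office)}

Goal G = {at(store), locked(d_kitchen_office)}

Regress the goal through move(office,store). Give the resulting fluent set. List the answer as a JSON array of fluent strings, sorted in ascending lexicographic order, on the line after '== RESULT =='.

Regress:
  G ∩ del = {}  (empty — regression defined)
  G \ add = {at(store), locked(d_kitchen_office)} \ {at(store)} = {locked(d_kitchen_office)}
  ∪ pre   = {locked(d_kitchen_office)} ∪ {at(office), open(d_store_office)}
          = {at(office), locked(d_kitchen_office), open(d_store_office)}

== RESULT ==
["at(office)", "locked(d_kitchen_office)", "open(d_store_office)"]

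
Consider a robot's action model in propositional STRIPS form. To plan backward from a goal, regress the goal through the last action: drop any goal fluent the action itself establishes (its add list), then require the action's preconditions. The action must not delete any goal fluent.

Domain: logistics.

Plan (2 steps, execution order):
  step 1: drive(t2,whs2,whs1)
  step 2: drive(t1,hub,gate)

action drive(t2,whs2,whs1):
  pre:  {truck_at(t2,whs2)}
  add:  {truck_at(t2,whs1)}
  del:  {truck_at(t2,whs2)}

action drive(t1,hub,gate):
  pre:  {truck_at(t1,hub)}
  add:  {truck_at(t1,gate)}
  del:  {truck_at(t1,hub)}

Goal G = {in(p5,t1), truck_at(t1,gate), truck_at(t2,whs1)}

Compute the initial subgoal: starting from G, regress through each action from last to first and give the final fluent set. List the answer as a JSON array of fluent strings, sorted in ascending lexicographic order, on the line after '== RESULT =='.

Work backward from the goal:
  through step 2 (drive(t1,hub,gate)): drop {truck_at(t1,gate)}, keep {in(p5,t1), truck_at(t2,whs1)}, require {truck_at(t1,hub)}
    → {in(p5,t1), truck_at(t1,hub), truck_at(t2,whs1)}
  through step 1 (drive(t2,whs2,whs1)): drop {truck_at(t2,whs1)}, keep {in(p5,t1), truck_at(t1,hub)}, require {truck_at(t2,whs2)}
    → {in(p5,t1), truck_at(t1,hub), truck_at(t2,whs2)}

== RESULT ==
["in(p5,t1)", "truck_at(t1,hub)", "truck_at(t2,whs2)"]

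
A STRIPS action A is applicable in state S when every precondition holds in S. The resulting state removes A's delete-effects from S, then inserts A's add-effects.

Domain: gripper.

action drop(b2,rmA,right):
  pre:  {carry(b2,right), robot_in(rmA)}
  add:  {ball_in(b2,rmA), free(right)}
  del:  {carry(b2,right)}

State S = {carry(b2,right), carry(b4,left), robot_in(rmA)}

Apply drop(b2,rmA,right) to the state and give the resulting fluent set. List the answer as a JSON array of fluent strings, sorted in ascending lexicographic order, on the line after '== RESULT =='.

Compute (S \ del) ∪ add:
  pre ⊆ S: {carry(b2,right), robot_in(rmA)} ⊆ S  — applicable
  S \ del = {carry(b4,left), robot_in(rmA)}
  ∪ add   = {ball_in(b2,rmA), carry(b4,left), free(right), robot_in(rmA)}

== RESULT ==
["ball_in(b2,rmA)", "carry(b4,left)", "free(right)", "robot_in(rmA)"]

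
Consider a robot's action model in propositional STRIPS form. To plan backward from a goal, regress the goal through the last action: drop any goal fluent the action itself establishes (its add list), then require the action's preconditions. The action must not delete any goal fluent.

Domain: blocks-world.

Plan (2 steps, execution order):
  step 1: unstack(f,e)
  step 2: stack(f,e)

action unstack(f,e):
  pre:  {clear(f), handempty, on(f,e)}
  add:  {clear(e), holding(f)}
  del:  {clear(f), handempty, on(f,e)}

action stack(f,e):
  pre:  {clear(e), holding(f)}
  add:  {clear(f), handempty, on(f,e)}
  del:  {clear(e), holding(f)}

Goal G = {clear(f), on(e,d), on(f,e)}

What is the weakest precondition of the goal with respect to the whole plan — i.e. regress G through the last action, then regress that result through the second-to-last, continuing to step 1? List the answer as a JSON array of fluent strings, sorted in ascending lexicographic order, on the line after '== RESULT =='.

Regress step by step:
  through step 2 (stack(f,e)): drop {clear(f), on(f,e)}, keep {on(e,d)}, require {clear(e), holding(f)}
    → {clear(e), holding(f), on(e,d)}
  through step 1 (unstack(f,e)): drop {clear(e), holding(f)}, keep {on(e,d)}, require {clear(f), handempty, on(f,e)}
    → {clear(f), handempty, on(e,d), on(f,e)}

== RESULT ==
["clear(f)", "handempty", "on(e,d)", "on(f,e)"]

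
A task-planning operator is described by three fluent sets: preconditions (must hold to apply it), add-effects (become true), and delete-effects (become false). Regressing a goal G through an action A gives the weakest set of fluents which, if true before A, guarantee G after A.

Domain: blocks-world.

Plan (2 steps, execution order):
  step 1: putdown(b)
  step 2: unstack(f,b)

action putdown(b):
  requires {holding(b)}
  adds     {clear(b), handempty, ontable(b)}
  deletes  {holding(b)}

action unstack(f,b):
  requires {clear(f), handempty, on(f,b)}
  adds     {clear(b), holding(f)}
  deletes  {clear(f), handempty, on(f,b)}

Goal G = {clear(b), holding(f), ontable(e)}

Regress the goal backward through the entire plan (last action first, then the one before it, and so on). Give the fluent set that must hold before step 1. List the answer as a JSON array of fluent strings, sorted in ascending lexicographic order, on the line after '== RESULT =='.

Regress step by step:
  through step 2 (unstack(f,b)): drop {clear(b), holding(f)}, keep {ontable(e)}, require {clear(f), handempty, on(f,b)}
    → {clear(f), handempty, on(f,b), ontable(e)}
  through step 1 (putdown(b)): drop {handempty}, keep {clear(f), on(f,b), ontable(e)}, require {holding(b)}
    → {clear(f), holding(b), on(f,b), ontable(e)}

== RESULT ==
["clear(f)", "holding(b)", "on(f,b)", "ontable(e)"]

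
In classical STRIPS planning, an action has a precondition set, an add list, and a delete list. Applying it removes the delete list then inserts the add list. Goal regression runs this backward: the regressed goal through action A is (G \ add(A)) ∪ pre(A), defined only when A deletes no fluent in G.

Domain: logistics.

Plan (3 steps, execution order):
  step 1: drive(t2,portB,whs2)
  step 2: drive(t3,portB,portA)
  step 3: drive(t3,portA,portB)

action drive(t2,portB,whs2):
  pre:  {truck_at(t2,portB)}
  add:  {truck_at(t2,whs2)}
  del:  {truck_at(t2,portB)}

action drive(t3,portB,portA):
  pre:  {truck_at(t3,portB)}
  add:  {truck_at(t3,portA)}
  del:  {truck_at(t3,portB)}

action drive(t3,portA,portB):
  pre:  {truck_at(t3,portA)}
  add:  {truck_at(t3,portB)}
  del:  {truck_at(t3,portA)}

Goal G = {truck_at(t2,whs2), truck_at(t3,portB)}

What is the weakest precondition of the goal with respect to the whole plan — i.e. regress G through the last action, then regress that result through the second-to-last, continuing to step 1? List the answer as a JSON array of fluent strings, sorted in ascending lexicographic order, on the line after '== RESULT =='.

Work backward from the goal:
  through step 3 (drive(t3,portA,portB)): drop {truck_at(t3,portB)}, keep {truck_at(t2,whs2)}, require {truck_at(t3,portA)}
    → {truck_at(t2,whs2), truck_at(t3,portA)}
  through step 2 (drive(t3,portB,portA)): drop {truck_at(t3,portA)}, keep {truck_at(t2,whs2)}, require {truck_at(t3,portB)}
    → {truck_at(t2,whs2), truck_at(t3,portB)}
  through step 1 (drive(t2,portB,whs2)): drop {truck_at(t2,whs2)}, keep {truck_at(t3,portB)}, require {truck_at(t2,portB)}
    → {truck_at(t2,portB), truck_at(t3,portB)}

== RESULT ==
["truck_at(t2,portB)", "truck_at(t3,portB)"]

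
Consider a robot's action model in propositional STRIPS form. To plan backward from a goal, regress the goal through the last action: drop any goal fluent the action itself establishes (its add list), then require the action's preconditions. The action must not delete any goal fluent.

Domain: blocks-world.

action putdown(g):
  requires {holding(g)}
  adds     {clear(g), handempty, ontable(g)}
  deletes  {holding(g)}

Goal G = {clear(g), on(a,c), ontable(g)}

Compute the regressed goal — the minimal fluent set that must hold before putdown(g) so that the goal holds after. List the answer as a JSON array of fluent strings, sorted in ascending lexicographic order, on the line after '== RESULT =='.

Regress:
  G ∩ del = {}  (empty — regression defined)
  G \ add = {clear(g), on(a,c), ontable(g)} \ {clear(g), handempty, ontable(g)} = {on(a,c)}
  ∪ pre   = {on(a,c)} ∪ {holding(g)}
          = {holding(g), on(a,c)}

== RESULT ==
["holding(g)", "on(a,c)"]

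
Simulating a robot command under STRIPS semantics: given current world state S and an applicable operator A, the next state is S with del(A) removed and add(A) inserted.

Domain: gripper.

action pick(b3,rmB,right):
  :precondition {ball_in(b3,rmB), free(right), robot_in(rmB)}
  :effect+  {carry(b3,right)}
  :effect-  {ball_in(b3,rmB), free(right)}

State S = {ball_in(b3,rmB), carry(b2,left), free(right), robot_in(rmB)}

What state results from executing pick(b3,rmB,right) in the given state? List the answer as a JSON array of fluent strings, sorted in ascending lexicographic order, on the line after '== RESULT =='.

Progress:
  pre ⊆ S: {ball_in(b3,rmB), free(right), robot_in(rmB)} ⊆ S  — applicable
  S \ del = {carry(b2,left), robot_in(rmB)}
  ∪ add   = {carry(b2,left), carry(b3,right), robot_in(rmB)}

== RESULT ==
["carry(b2,left)", "carry(b3,right)", "robot_in(rmB)"]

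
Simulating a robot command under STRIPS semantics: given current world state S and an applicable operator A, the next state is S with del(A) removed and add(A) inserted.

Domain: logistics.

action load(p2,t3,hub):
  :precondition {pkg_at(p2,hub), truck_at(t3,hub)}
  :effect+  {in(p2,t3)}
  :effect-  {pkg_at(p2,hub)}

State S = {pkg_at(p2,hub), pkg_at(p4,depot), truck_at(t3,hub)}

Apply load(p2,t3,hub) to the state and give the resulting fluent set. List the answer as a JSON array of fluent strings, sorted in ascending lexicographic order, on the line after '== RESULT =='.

Progress:
  pre ⊆ S: {pkg_at(p2,hub), truck_at(t3,hub)} ⊆ S  — applicable
  S \ del = {pkg_at(p4,depot), truck_at(t3,hub)}
  ∪ add   = {in(p2,t3), pkg_at(p4,depot), truck_at(t3,hub)}

== RESULT ==
["in(p2,t3)", "pkg_at(p4,depot)", "truck_at(t3,hub)"]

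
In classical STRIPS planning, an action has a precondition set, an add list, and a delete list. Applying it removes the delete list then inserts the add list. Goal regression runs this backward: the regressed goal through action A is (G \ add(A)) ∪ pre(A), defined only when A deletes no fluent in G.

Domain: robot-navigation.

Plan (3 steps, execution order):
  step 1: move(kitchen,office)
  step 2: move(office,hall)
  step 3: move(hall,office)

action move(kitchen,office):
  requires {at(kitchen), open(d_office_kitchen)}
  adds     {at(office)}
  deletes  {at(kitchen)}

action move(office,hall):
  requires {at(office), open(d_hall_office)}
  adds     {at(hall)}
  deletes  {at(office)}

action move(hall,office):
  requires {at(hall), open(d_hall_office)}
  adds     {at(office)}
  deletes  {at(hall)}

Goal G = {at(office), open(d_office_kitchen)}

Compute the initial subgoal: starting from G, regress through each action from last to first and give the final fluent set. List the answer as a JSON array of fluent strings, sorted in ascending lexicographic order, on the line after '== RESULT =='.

Work backward from the goal:
  through step 3 (move(hall,office)): drop {at(office)}, keep {open(d_office_kitchen)}, require {at(hall), open(d_hall_office)}
    → {at(hall), open(d_hall_office), open(d_office_kitchen)}
  through step 2 (move(office,hall)): drop {at(hall)}, keep {open(d_hall_office), open(d_office_kitchen)}, require {at(office), open(d_hall_office)}
    → {at(office), open(d_hall_office), open(d_office_kitchen)}
  through step 1 (move(kitchen,office)): drop {at(office)}, keep {open(d_hall_office), open(d_office_kitchen)}, require {at(kitchen), open(d_office_kitchen)}
    → {at(kitchen), open(d_hall_office), open(d_office_kitchen)}

== RESULT ==
["at(kitchen)", "open(d_hall_office)", "open(d_office_kitchen)"]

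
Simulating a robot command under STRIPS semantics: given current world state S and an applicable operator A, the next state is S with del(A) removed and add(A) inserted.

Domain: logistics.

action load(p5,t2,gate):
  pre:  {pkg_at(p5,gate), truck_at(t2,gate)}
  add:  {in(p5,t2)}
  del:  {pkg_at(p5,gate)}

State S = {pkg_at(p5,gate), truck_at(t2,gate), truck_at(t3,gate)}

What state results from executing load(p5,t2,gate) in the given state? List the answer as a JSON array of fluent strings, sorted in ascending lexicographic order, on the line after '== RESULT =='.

Compute (S \ del) ∪ add:
  pre ⊆ S: {pkg_at(p5,gate), truck_at(t2,gate)} ⊆ S  — applicable
  S \ del = {truck_at(t2,gate), truck_at(t3,gate)}
  ∪ add   = {in(p5,t2), truck_at(t2,gate), truck_at(t3,gate)}

== RESULT ==
["in(p5,t2)", "truck_at(t2,gate)", "truck_at(t3,gate)"]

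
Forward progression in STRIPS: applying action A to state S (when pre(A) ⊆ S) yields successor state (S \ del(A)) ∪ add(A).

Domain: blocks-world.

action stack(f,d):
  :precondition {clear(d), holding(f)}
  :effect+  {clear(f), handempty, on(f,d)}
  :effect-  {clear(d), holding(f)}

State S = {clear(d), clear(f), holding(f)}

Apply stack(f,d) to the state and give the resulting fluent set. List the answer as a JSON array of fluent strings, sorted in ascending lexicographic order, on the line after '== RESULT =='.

Progress:
  pre ⊆ S: {clear(d), holding(f)} ⊆ S  — applicable
  S \ del = {clear(f)}
  ∪ add   = {clear(f), handempty, on(f,d)}

== RESULT ==
["clear(f)", "handempty", "on(f,d)"]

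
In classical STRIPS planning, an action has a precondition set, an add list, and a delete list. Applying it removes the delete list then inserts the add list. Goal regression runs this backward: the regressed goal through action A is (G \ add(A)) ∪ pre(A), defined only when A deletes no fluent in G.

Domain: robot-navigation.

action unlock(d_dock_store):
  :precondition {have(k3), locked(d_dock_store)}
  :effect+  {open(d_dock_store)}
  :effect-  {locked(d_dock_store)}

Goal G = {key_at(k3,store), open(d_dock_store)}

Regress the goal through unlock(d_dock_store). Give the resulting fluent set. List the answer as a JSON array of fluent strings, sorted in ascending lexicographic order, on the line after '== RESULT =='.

Regress:
  G ∩ del = {}  (empty — regression defined)
  G \ add = {key_at(k3,store), open(d_dock_store)} \ {open(d_dock_store)} = {key_at(k3,store)}
  ∪ pre   = {key_at(k3,store)} ∪ {have(k3), locked(d_dock_store)}
          = {have(k3), key_at(k3,store), locked(d_dock_store)}

== RESULT ==
["have(k3)", "key_at(k3,store)", "locked(d_dock_store)"]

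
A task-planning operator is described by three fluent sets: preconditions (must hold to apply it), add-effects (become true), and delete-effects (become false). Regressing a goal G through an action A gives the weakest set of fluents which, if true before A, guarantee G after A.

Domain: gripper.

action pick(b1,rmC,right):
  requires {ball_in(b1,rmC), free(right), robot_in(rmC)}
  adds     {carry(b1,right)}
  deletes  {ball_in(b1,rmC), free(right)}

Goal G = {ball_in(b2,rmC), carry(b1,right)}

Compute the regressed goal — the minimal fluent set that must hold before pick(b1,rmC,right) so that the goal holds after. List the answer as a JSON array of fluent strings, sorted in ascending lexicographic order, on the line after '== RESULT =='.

Regress:
  G ∩ del = {}  (empty — regression defined)
  G \ add = {ball_in(b2,rmC), carry(b1,right)} \ {carry(b1,right)} = {ball_in(b2,rmC)}
  ∪ pre   = {ball_in(b2,rmC)} ∪ {ball_in(b1,rmC), free(right), robot_in(rmC)}
          = {ball_in(b1,rmC), ball_in(b2,rmC), free(right), robot_in(rmC)}

== RESULT ==
["ball_in(b1,rmC)", "ball_in(b2,rmC)", "free(right)", "robot_in(rmC)"]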